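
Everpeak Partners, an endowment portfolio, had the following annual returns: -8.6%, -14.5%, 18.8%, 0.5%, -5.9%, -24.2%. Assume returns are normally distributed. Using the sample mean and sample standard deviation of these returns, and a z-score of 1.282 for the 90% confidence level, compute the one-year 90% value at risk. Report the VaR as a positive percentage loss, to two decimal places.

μ = (-8.6 − 14.5 + 18.8 + 0.5 − 5.9 − 24.2) / 6 = -33.90 / 6 = -5.6500%
Sample σ = √[Σ(r − μ)² / 5] = √[1066.8150 / 5] = √213.3630 = 14.6070%
VaR = −(μ − z·σ) = −(-5.6500 − 1.282 × 14.6070) = −(-24.3762) = 24.3762%

24.38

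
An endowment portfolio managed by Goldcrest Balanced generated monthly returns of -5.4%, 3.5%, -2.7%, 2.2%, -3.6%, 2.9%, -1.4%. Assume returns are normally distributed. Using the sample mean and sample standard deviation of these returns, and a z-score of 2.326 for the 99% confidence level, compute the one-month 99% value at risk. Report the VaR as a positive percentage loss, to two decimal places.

Mean return μ = -4.50 / 7 = -0.6429%
Sample σ = √[Σ(r − μ)² / 6] = √[73.9771 / 6] = √12.3295 = 3.5113%
VaR = −(μ − z·σ) = −(-0.6429 − 2.326 × 3.5113) = −(-8.8102) = 8.8102%

8.81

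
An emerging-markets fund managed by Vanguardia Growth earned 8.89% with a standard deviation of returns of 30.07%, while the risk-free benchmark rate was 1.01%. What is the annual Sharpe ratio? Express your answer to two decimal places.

0.26

Sharpe = (Rp − Rf) / σp = (8.89% − 1.01%) / 30.07% = 7.88% / 30.07% = 0.2621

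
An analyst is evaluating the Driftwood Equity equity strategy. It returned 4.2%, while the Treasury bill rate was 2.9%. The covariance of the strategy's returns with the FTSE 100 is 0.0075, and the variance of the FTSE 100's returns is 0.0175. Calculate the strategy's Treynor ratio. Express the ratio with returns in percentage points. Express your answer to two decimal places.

3.03

β = Cov / Var = 0.0075 / 0.0175 = 0.4286
Treynor = (Rp − Rf) / β = (4.2% − 2.9%) / 0.4286 = 1.30 / 0.4286 = 3.0331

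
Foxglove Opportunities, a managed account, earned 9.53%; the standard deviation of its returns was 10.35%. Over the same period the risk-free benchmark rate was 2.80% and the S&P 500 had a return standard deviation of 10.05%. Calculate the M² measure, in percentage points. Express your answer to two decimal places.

Sharpe = (Rp − Rf) / σp = (9.53% − 2.80%) / 10.35% = 0.6502
M² = Rf + Sharpe × σm = 2.80% + 0.6502 × 10.05% = 9.3345%

9.33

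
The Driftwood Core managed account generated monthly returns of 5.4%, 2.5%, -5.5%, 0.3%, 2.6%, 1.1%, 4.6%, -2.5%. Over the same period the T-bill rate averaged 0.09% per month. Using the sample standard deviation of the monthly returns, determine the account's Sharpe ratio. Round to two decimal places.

Mean return r̄ = 8.50 / 8 = 1.0625%
Σ(r − r̄)² = (5.4 − 1.0625)² + (2.5 − 1.0625)² + (-5.5 − 1.0625)² + … = 92.0988
sample σ = √(92.0988 / 7) = √13.1570 = 3.6273%
Sharpe = (r̄ − rf) / σ = (1.0625 − 0.09) / 3.6273 = 0.9725 / 3.6273 = 0.2681

0.27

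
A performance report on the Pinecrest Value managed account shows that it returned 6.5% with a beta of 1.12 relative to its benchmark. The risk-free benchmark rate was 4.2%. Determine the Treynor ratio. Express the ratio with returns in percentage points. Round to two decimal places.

Treynor = (Rp − Rf) / β = (6.5% − 4.2%) / 1.12 = 2.30 / 1.12 = 2.0536

2.05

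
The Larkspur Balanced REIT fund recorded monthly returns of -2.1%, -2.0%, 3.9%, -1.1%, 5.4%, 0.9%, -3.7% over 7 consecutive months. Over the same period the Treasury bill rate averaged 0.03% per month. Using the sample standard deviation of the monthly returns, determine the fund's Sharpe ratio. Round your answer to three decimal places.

r̄ = (-2.1 − 2 + 3.9 − 1.1 + 5.4 + 0.9 − 3.7) / 7 = 0.1857%
Σ(r − r̄)² = 68.2486; sample σ = √(68.2486/6) = 3.3726%
Sharpe = (r̄ − rf) / σ = (0.1857 − 0.03) / 3.3726 = 0.1557 / 3.3726 = 0.0462

0.046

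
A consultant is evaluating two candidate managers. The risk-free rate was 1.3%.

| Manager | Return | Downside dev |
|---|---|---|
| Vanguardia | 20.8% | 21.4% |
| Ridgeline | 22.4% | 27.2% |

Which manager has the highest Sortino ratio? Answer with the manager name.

Vanguardia

Vanguardia: Sortino ratio = (20.8% − 1.3%) / 21.4% = 0.911
Ridgeline: Sortino ratio = (22.4% − 1.3%) / 27.2% = 0.776
Highest: Vanguardia (0.911).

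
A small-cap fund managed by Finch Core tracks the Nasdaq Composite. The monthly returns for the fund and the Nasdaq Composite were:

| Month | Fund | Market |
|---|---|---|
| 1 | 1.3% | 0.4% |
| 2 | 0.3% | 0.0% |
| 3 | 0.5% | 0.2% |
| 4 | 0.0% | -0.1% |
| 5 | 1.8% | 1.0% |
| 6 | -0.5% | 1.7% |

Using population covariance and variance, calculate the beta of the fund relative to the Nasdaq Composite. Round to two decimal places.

-0.10

r̄p = 0.5667%,  r̄m = 0.5333%
Cov = Σ(rp − r̄p)(rm − r̄m) / 6 = -0.0406
Var(rm) = Σ(rm − r̄m)² / 6 = 0.3989
β = Cov / Var = -0.0406 / 0.3989 = -0.1018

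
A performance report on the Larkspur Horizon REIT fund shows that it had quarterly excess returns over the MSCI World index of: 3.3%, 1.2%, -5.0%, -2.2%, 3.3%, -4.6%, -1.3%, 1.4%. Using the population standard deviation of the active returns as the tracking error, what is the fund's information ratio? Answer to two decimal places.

-0.16

Mean return r̄ = -3.90 / 8 = -0.4875%
Population std dev = √[75.9688 / 8] = 3.0816%
IR = r̄ / tracking error = -0.4875 / 3.0816 = -0.1582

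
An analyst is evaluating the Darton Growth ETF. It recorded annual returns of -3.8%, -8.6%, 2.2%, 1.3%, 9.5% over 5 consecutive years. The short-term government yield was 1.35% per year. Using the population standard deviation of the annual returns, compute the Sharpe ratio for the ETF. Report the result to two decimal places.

-0.20

μ = (-3.8 − 8.6 + 2.2 + 1.3 + 9.5) / 5 = 0.1200%
Σ(r − μ)² = (-3.8 − 0.1200)² + (-8.6 − 0.1200)² + … = 185.1080
σ = √[185.1080 / 5] = 6.0845%
Sharpe = (μ − rf) / σ = (0.1200 − 1.35) / 6.0845 = -1.2300 / 6.0845 = -0.2022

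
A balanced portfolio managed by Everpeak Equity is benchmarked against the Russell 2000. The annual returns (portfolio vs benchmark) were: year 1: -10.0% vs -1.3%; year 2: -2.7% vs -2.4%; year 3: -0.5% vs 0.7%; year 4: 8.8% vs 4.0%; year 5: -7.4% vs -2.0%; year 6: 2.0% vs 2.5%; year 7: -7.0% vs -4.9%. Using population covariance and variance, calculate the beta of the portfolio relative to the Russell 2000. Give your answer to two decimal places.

1.77

r̄p = -2.4000%,  r̄m = -0.4857%
Cov = Σ(rp − r̄p)(rm − r̄m) / 7 = 14.3243
Var(rm) = Σ(rm − r̄m)² / 7 = 8.0784
β = Cov / Var = 14.3243 / 8.0784 = 1.7732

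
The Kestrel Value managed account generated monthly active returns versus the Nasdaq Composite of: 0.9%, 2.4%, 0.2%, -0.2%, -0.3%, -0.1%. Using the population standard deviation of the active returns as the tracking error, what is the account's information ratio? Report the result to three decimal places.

Mean return r̄ = 2.90 / 6 = 0.4833%
Population σ = √[Σ(r − r̄)² / 6] = √[5.3483 / 6] = √0.8914 = 0.9441%
IR = r̄ / tracking error = 0.4833 / 0.9441 = 0.5119

0.512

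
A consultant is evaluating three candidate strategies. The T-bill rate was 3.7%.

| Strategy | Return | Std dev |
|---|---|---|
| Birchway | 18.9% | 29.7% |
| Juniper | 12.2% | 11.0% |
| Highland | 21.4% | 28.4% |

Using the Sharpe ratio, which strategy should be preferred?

Juniper

Birchway: Sharpe ratio = (18.9% − 3.7%) / 29.7% = 0.512
Juniper: Sharpe ratio = (12.2% − 3.7%) / 11.0% = 0.773
Highland: Sharpe ratio = (21.4% − 3.7%) / 28.4% = 0.623
Highest: Juniper (0.773).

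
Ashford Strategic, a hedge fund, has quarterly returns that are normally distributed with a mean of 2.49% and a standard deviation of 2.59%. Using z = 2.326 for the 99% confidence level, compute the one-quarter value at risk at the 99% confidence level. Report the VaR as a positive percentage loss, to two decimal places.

VaR (as % loss) = −(μ − z·σ) = −(2.49% − 2.326 × 2.59%) = −(-3.53434%) = 3.53434%

3.53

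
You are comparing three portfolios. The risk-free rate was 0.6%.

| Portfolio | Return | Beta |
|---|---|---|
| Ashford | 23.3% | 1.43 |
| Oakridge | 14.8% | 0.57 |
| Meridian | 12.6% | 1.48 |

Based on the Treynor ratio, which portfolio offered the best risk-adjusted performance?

Ashford: Treynor = (23.3% − 0.6%) / 1.43 = 15.874
Oakridge: Treynor = (14.8% − 0.6%) / 0.57 = 24.912
Meridian: Treynor = (12.6% − 0.6%) / 1.48 = 8.108
Highest: Oakridge (24.912).

Oakridge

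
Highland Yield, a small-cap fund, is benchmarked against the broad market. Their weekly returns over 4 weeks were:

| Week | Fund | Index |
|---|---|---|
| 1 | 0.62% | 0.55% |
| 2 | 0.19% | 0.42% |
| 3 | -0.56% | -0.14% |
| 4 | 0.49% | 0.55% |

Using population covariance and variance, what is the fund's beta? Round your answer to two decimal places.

r̄p = 0.1850%,  r̄m = 0.3450%
Cov = Σ(rp − r̄p)(rm − r̄m) / 4 = 0.1284
Var(rm) = Σ(rm − r̄m)² / 4 = 0.0812
β = Cov / Var = 0.1284 / 0.0812 = 1.5813

1.58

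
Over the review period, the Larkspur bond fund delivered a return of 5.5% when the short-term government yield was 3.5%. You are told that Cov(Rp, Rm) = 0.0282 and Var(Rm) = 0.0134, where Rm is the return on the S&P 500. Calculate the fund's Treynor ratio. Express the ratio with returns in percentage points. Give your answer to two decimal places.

β = Cov / Var = 0.0282 / 0.0134 = 2.1045
Treynor = (Rp − Rf) / β = (5.5% − 3.5%) / 2.1045 = 2.00 / 2.1045 = 0.9503

0.95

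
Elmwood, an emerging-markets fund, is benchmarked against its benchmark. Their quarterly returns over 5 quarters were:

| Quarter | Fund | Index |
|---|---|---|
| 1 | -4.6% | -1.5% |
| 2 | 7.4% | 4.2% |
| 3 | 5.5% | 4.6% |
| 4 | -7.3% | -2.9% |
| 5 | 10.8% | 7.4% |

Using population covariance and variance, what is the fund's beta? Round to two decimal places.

r̄p = 2.3600%,  r̄m = 2.3600%
Cov = Σ(rp − r̄p)(rm − r̄m) / 5 = 27.3044
Var(rm) = Σ(rm − r̄m)² / 5 = 15.2744
β = Cov / Var = 27.3044 / 15.2744 = 1.7876

1.79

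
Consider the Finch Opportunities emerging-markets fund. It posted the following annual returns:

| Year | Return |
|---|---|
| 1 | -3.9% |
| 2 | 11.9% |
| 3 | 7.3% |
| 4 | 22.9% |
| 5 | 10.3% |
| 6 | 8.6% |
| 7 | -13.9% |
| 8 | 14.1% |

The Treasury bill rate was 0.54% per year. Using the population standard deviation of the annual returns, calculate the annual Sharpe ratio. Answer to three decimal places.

Mean return r̄ = 57.30 / 8 = 7.1625%
Population σ = √[Σ(r − r̄)² / 8] = √[896.1788 / 8] = √112.0224 = 10.5841%
Sharpe = (r̄ − rf) / σ = (7.1625 − 0.54) / 10.5841 = 6.6225 / 10.5841 = 0.6257

0.626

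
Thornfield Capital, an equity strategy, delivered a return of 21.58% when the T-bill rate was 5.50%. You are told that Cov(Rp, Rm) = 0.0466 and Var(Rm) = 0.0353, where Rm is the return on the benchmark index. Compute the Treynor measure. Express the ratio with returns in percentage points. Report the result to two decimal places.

12.18

β = Cov / Var = 0.0466 / 0.0353 = 1.3201
Treynor = (Rp − Rf) / β = (21.58% − 5.50%) / 1.3201 = 16.08 / 1.3201 = 12.1809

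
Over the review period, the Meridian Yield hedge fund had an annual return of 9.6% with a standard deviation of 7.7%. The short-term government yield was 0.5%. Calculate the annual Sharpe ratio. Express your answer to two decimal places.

1.18

Sharpe = (Rp − Rf) / σp = (9.6% − 0.5%) / 7.7% = 9.10% / 7.7% = 1.1818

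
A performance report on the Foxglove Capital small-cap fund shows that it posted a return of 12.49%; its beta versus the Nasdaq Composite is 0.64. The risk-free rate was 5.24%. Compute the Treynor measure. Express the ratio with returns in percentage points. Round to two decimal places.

Treynor = (Rp − Rf) / β = (12.49% − 5.24%) / 0.64 = 7.25 / 0.64 = 11.3281

11.33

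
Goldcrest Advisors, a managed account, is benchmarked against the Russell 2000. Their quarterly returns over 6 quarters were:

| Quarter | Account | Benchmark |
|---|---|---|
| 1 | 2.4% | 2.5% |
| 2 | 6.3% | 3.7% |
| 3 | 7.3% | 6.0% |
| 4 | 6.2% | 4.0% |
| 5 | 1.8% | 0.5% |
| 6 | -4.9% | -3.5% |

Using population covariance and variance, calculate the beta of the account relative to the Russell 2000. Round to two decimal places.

r̄p = 3.1833%,  r̄m = 2.2000%
Cov = Σ(rp − r̄p)(rm − r̄m) / 6 = 12.3233
Var(rm) = Σ(rm − r̄m)² / 6 = 9.2333
β = Cov / Var = 12.3233 / 9.2333 = 1.3347

1.33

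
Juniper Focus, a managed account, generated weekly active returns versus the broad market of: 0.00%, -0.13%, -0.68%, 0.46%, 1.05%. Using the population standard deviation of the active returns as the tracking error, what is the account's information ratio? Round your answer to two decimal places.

0.24

r̄ = (0 − 0.13 − 0.68 + 0.46 + 1.05) / 5 = 0.700 / 5 = 0.1400%
Σ(r − r̄)² = (0 − 0.1400)² + (-0.13 − 0.1400)² + (-0.68 − 0.1400)² + … = 1.6954
σ = √[1.6954 / 5] = 0.5823%
IR = r̄ / tracking error = 0.1400 / 0.5823 = 0.2404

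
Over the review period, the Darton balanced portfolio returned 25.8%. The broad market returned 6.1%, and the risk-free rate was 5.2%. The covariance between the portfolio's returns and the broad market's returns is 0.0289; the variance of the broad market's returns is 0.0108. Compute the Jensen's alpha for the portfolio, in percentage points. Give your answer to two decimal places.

18.19

β = Cov / Var = 0.0289 / 0.0108 = 2.6759
E[R] = Rf + β(Rm − Rf) = 5.2% + 2.6759 × (6.1% − 5.2%) = 7.6083%
α = Rp − E[R] = 25.8% − 7.6083% = 18.1917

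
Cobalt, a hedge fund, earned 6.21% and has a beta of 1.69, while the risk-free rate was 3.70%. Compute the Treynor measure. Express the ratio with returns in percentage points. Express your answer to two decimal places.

Treynor = (Rp − Rf) / β = (6.21% − 3.70%) / 1.69 = 2.51 / 1.69 = 1.4852

1.49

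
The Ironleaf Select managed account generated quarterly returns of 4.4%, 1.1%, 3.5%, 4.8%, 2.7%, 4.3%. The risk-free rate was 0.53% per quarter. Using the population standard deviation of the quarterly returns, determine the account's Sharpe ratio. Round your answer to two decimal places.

r̄ = (4.4 + 1.1 + 3.5 + 4.8 + 2.7 + 4.3) / 6 = 3.4667%
Population σ = √[Σ(r − r̄)² / 6] = √[9.5333 / 6] = √1.5889 = 1.2605%
Sharpe = (r̄ − rf) / σ = (3.4667 − 0.53) / 1.2605 = 2.9367 / 1.2605 = 2.3298

2.33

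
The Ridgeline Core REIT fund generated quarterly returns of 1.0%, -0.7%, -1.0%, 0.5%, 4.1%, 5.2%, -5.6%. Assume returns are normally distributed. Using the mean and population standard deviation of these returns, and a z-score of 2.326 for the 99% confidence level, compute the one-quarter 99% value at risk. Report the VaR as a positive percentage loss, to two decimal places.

7.17

μ = (1 − 0.7 − 1 + 0.5 + 4.1 + 5.2 − 5.6) / 7 = 0.5000%
Population std dev = √[76.2000 / 7] = 3.2994%
VaR = −(μ − z·σ) = −(0.5000 − 2.326 × 3.2994) = −(-7.1744) = 7.1744%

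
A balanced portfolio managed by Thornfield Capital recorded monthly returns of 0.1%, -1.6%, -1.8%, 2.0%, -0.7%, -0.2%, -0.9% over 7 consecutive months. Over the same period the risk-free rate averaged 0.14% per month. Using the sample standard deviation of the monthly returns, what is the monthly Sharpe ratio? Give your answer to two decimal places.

r̄ = (0.1 − 1.6 − 1.8 + 2 − 0.7 − 0.2 − 0.9) / 7 = -0.4429%
Σ(r − r̄)² = 9.7771; sample σ = √(9.7771/6) = 1.2765%
Sharpe = (r̄ − rf) / σ = (-0.4429 − 0.14) / 1.2765 = -0.5829 / 1.2765 = -0.4566

-0.46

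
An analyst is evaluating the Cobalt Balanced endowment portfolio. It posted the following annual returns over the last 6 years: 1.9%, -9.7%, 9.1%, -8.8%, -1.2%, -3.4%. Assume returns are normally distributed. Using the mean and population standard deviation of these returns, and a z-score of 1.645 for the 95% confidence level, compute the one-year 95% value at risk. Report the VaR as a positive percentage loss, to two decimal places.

r̄ = (1.9 − 9.7 + 9.1 − 8.8 − 1.2 − 3.4) / 6 = -12.10 / 6 = -2.0167%
Σ(r − r̄)² = (1.9 − (-2.0167))² + (-9.7 − (-2.0167))² + (9.1 − (-2.0167))² + … = 246.5483
population σ = √(246.5483 / 6) = √41.0914 = 6.4103%
VaR = −(r̄ − z·σ) = −(-2.0167 − 1.645 × 6.4103) = −(-12.5616) = 12.5616%

12.56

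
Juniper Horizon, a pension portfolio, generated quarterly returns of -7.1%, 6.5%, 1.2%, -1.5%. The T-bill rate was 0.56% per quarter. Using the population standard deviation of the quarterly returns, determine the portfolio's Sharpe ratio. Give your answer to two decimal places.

-0.16

Mean return r̄ = -0.90 / 4 = -0.2250%
Population std dev = √[96.1475 / 4] = 4.9027%
Sharpe = (r̄ − rf) / σ = (-0.2250 − 0.56) / 4.9027 = -0.7850 / 4.9027 = -0.1601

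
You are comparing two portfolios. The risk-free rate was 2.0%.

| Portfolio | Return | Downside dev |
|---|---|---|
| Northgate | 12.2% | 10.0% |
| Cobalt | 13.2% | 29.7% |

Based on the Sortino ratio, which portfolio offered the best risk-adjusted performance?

Northgate: Sortino ratio = (12.2% − 2.0%) / 10.0% = 1.020
Cobalt: Sortino ratio = (13.2% − 2.0%) / 29.7% = 0.377
Highest: Northgate (1.020).

Northgate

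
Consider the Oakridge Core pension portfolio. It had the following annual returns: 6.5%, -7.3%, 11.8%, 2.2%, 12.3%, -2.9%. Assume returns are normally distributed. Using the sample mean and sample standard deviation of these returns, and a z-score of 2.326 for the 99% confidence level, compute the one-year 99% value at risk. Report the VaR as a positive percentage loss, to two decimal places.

14.67

r̄ = (6.5 − 7.3 + 11.8 + 2.2 + 12.3 − 2.9) / 6 = 3.7667%
Σ(r − r̄)² = (6.5 − 3.7667)² + (-7.3 − 3.7667)² + … = 314.1933
sample σ = √(314.1933 / 5) = √62.8387 = 7.9271%
VaR = −(r̄ − z·σ) = −(3.7667 − 2.326 × 7.9271) = −(-14.6717) = 14.6717%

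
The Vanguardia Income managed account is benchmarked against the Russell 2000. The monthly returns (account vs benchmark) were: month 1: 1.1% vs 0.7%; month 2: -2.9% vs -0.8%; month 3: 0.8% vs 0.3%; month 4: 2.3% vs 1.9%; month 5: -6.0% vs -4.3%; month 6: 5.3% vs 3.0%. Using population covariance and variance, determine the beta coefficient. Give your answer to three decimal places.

r̄p = 0.1000%,  r̄m = 0.1333%
Cov = Σ(rp − r̄p)(rm − r̄m) / 6 = 8.2200
Var(rm) = Σ(rm − r̄m)² / 6 = 5.3689
β = Cov / Var = 8.2200 / 5.3689 = 1.5310

1.531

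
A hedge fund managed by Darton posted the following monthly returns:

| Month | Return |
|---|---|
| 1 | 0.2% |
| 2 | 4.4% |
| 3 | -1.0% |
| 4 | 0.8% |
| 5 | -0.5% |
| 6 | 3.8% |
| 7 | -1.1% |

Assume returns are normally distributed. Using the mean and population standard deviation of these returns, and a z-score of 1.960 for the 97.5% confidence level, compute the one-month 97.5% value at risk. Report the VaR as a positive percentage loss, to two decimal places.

3.16

μ = (0.2 + 4.4 − 1 + 0.8 − 0.5 + 3.8 − 1.1) / 7 = 0.9429%
Σ(r − μ)² = 30.7171; population σ = √(30.7171/7) = 2.0948%
VaR = −(μ − z·σ) = −(0.9429 − 1.960 × 2.0948) = −(-3.1629) = 3.1629%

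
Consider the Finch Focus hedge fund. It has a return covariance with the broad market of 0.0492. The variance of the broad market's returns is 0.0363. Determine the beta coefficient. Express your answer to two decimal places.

β = Cov(Rp, Rm) / Var(Rm) = 0.0492 / 0.0363 = 1.3554

1.36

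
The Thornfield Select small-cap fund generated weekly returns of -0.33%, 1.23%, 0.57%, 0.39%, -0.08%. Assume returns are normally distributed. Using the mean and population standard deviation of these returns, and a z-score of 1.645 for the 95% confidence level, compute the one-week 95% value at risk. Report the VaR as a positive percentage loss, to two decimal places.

0.54

μ = (-0.33 + 1.23 + 0.57 + 0.39 − 0.08) / 5 = 0.3560%
Σ(r − μ)² = 1.4715; population σ = √(1.4715/5) = 0.5425%
VaR = −(μ − z·σ) = −(0.3560 − 1.645 × 0.5425) = −(-0.5364) = 0.5364%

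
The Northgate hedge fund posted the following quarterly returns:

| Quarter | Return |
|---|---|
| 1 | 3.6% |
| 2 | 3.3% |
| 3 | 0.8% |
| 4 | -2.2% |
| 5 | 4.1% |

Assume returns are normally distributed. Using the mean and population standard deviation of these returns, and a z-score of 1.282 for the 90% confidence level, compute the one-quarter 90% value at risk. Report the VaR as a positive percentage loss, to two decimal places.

Mean return r̄ = 9.60 / 5 = 1.9200%
Population σ = √[Σ(r − r̄)² / 5] = √[27.7080 / 5] = √5.5416 = 2.3541%
VaR = −(r̄ − z·σ) = −(1.9200 − 1.282 × 2.3541) = −(-1.0980) = 1.0980%

1.10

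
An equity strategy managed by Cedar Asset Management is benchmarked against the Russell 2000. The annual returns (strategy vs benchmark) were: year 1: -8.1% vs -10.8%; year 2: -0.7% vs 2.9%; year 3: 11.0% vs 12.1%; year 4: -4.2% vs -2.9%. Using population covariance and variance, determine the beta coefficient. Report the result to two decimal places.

0.83

r̄p = -0.5000%,  r̄m = 0.3250%
Cov = Σ(rp − r̄p)(rm − r̄m) / 4 = 57.8450
Var(rm) = Σ(rm − r̄m)² / 4 = 69.8619
β = Cov / Var = 57.8450 / 69.8619 = 0.8280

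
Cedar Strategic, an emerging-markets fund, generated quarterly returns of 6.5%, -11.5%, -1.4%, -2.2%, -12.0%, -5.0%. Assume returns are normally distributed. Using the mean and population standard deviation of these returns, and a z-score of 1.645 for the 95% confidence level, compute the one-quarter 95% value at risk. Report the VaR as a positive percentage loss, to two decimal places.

r̄ = (6.5 − 11.5 − 1.4 − 2.2 − 12 − 5) / 6 = -4.2667%
Population std dev = √[241.0733 / 6] = 6.3387%
VaR = −(r̄ − z·σ) = −(-4.2667 − 1.645 × 6.3387) = −(-14.6939) = 14.6939%

14.69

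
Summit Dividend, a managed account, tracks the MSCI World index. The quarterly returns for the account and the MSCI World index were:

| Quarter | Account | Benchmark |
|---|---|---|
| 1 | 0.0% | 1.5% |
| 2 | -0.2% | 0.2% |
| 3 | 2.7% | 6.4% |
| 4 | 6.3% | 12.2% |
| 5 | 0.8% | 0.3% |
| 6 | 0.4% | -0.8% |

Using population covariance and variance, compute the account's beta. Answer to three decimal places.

0.479

r̄p = 1.6667%,  r̄m = 3.3000%
Cov = Σ(rp − r̄p)(rm − r̄m) / 6 = 10.1700
Var(rm) = Σ(rm − r̄m)² / 6 = 21.2467
β = Cov / Var = 10.1700 / 21.2467 = 0.4787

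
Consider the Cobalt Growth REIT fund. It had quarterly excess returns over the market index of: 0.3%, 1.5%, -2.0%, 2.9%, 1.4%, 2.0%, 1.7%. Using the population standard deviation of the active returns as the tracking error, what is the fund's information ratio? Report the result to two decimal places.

0.76

r̄ = (0.3 + 1.5 − 2 + 2.9 + 1.4 + 2 + 1.7) / 7 = 7.80 / 7 = 1.1143%
Σ(r − r̄)² = 14.9086; population σ = √(14.9086/7) = 1.4594%
IR = r̄ / tracking error = 1.1143 / 1.4594 = 0.7635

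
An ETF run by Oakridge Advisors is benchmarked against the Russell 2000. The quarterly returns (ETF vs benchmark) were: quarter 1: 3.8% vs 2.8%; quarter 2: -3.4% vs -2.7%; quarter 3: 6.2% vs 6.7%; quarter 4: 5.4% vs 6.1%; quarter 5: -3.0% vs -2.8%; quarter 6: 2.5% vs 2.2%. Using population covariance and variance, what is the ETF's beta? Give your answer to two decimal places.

r̄p = 1.9167%,  r̄m = 2.0500%
Cov = Σ(rp − r̄p)(rm − r̄m) / 6 = 14.1042
Var(rm) = Σ(rm − r̄m)² / 6 = 14.1158
β = Cov / Var = 14.1042 / 14.1158 = 0.9992

1.00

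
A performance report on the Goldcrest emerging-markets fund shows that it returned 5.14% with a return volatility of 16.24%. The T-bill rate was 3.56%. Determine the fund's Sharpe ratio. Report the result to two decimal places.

Sharpe = (Rp − Rf) / σp = (5.14% − 3.56%) / 16.24% = 1.58% / 16.24% = 0.0973

0.10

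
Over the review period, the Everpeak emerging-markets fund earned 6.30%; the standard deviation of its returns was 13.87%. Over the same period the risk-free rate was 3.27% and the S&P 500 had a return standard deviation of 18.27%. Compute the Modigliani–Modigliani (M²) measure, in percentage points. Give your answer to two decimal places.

Sharpe = (Rp − Rf) / σp = (6.30% − 3.27%) / 13.87% = 0.2185
M² = Rf + Sharpe × σm = 3.27% + 0.2185 × 18.27% = 7.2620%

7.26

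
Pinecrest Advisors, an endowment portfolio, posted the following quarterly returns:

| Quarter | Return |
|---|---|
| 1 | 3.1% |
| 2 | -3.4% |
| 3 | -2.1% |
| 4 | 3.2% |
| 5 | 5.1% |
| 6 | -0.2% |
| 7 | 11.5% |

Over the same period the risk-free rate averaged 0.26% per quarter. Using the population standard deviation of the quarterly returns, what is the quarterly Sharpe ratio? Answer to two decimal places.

μ = (3.1 − 3.4 − 2.1 + 3.2 + 5.1 − 0.2 + 11.5) / 7 = 2.4571%
Σ(r − μ)² = (3.1 − 2.4571)² + (-3.4 − 2.4571)² + (-2.1 − 2.4571)² + … = 151.8571
population σ = √(151.8571 / 7) = √21.6939 = 4.6577%
Sharpe = (μ − rf) / σ = (2.4571 − 0.26) / 4.6577 = 2.1971 / 4.6577 = 0.4717

0.47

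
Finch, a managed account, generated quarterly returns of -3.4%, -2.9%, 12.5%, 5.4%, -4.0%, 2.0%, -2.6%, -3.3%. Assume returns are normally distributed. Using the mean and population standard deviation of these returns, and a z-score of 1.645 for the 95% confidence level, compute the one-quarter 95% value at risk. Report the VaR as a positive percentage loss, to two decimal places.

8.57

r̄ = (-3.4 − 2.9 + 12.5 + 5.4 − 4 + 2 − 2.6 − 3.3) / 8 = 0.4625%
Σ(r − r̄)² = (-3.4 − 0.4625)² + (-2.9 − 0.4625)² + … = 241.3188
σ = √[241.3188 / 8] = 5.4923%
VaR = −(r̄ − z·σ) = −(0.4625 − 1.645 × 5.4923) = −(-8.5723) = 8.5723%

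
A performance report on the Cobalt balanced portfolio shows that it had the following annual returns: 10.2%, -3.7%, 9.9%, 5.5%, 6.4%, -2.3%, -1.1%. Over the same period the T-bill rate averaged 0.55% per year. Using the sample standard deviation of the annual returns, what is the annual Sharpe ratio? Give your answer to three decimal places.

r̄ = (10.2 − 3.7 + 9.9 + 5.5 + 6.4 − 2.3 − 1.1) / 7 = 24.90 / 7 = 3.5571%
Σ(r − r̄)² = (10.2 − 3.5571)² + (-3.7 − 3.5571)² + (9.9 − 3.5571)² + … = 204.8771
sample σ = √(204.8771 / 6) = √34.1462 = 5.8435%
Sharpe = (r̄ − rf) / σ = (3.5571 − 0.55) / 5.8435 = 3.0071 / 5.8435 = 0.5146

0.515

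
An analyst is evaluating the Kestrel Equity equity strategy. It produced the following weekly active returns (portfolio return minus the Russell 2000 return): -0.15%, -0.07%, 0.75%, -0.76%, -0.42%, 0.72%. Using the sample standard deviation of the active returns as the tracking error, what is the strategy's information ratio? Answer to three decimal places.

r̄ = (-0.15 − 0.07 + 0.75 − 0.76 − 0.42 + 0.72) / 6 = 0.0117%
Sample std dev = √[1.8615 / 5] = 0.6102%
IR = r̄ / tracking error = 0.0117 / 0.6102 = 0.0192

0.019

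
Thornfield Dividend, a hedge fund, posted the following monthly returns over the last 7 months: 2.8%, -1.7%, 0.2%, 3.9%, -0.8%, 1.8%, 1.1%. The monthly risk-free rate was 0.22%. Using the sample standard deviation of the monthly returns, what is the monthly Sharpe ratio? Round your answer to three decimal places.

0.416

Mean return r̄ = 7.30 / 7 = 1.0429%
Σ(r − r̄)² = (2.8 − 1.0429)² + (-1.7 − 1.0429)² + … = 23.4571
σ = √[23.4571 / 6] = 1.9772%
Sharpe = (r̄ − rf) / σ = (1.0429 − 0.22) / 1.9772 = 0.8229 / 1.9772 = 0.4162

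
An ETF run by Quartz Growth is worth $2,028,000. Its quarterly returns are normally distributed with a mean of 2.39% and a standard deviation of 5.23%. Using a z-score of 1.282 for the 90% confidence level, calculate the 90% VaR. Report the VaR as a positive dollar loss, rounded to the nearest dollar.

$87,505

Return at the 90% tail: μ − z·σ = 2.39% − 1.282 × 5.23% = 2.39 − 6.70486 = -4.31486%
VaR = −(-4.31486%) × $2,028,000 = 4.31486% × $2,028,000 = $87,505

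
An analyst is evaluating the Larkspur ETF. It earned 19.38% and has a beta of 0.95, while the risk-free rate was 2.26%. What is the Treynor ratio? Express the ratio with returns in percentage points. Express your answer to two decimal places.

Treynor = (Rp − Rf) / β = (19.38% − 2.26%) / 0.95 = 17.12 / 0.95 = 18.0211

18.02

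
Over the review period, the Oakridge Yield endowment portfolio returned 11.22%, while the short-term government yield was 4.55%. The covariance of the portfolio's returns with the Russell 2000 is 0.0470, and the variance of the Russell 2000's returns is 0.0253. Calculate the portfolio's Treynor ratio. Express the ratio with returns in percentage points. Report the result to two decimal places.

3.59

β = Cov / Var = 0.0470 / 0.0253 = 1.8577
Treynor = (Rp − Rf) / β = (11.22% − 4.55%) / 1.8577 = 6.67 / 1.8577 = 3.5905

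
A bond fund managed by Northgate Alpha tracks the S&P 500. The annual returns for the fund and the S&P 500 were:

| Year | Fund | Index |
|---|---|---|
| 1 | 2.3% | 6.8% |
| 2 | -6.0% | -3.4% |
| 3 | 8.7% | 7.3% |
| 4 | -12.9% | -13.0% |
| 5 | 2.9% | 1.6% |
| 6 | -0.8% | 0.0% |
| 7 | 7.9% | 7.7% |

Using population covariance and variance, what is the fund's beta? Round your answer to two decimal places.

r̄p = 0.3000%,  r̄m = 1.0000%
Cov = Σ(rp − r̄p)(rm − r̄m) / 7 = 47.2314
Var(rm) = Σ(rm − r̄m)² / 7 = 47.8486
β = Cov / Var = 47.2314 / 47.8486 = 0.9871

0.99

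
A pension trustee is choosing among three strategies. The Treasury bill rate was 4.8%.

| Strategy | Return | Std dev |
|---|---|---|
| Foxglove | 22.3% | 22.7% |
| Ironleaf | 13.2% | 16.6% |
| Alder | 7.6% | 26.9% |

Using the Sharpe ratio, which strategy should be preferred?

Foxglove: Sharpe ratio = (22.3% − 4.8%) / 22.7% = 0.771
Ironleaf: Sharpe ratio = (13.2% − 4.8%) / 16.6% = 0.506
Alder: Sharpe ratio = (7.6% − 4.8%) / 26.9% = 0.104
Highest: Foxglove (0.771).

Foxglove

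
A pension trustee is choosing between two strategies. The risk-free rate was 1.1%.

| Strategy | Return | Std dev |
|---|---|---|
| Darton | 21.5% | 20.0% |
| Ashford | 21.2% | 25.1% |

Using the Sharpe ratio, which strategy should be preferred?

Darton: Sharpe ratio = (21.5% − 1.1%) / 20.0% = 1.020
Ashford: Sharpe ratio = (21.2% − 1.1%) / 25.1% = 0.801
Highest: Darton (1.020).

Darton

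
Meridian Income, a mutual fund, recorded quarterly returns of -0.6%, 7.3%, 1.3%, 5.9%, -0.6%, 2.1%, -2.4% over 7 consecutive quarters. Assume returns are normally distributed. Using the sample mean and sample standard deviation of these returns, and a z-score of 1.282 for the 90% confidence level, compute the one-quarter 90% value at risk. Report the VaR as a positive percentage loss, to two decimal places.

Mean return r̄ = 13.00 / 7 = 1.8571%
Sample std dev = √[76.5371 / 6] = 3.5716%
VaR = −(r̄ − z·σ) = −(1.8571 − 1.282 × 3.5716) = −(-2.7217) = 2.7217%

2.72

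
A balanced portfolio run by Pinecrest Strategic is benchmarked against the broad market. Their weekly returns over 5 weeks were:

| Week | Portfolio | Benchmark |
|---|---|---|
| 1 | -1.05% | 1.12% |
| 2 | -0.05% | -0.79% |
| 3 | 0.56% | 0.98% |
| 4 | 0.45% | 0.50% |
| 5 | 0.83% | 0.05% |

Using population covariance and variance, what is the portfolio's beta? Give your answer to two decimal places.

-0.25

r̄p = 0.1480%,  r̄m = 0.3720%
Cov = Σ(rp − r̄p)(rm − r̄m) / 5 = -0.1193
Var(rm) = Σ(rm − r̄m)² / 5 = 0.4799
β = Cov / Var = -0.1193 / 0.4799 = -0.2486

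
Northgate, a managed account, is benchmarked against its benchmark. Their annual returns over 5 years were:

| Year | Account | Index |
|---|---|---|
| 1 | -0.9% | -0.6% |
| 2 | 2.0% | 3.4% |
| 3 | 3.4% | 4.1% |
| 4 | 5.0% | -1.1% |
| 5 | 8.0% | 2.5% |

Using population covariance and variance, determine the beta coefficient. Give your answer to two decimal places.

r̄p = 3.5000%,  r̄m = 1.6600%
Cov = Σ(rp − r̄p)(rm − r̄m) / 5 = 1.3460
Var(rm) = Σ(rm − r̄m)² / 5 = 4.4824
β = Cov / Var = 1.3460 / 4.4824 = 0.3003

0.30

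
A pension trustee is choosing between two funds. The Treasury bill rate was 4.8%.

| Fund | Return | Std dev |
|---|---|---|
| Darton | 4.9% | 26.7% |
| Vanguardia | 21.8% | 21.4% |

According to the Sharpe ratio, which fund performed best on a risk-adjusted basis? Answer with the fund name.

Darton: Sharpe ratio = (4.9% − 4.8%) / 26.7% = 0.004
Vanguardia: Sharpe ratio = (21.8% − 4.8%) / 21.4% = 0.794
Highest: Vanguardia (0.794).

Vanguardia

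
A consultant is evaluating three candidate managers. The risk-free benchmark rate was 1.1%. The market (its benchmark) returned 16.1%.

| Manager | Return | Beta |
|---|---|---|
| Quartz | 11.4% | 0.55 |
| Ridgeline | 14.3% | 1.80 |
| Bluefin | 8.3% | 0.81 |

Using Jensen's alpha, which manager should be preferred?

Quartz

Quartz: α = 11.4% − [1.1% + 0.55 × (16.1% − 1.1%)] = 2.050
Ridgeline: α = 14.3% − [1.1% + 1.80 × (16.1% − 1.1%)] = -13.800
Bluefin: α = 8.3% − [1.1% + 0.81 × (16.1% − 1.1%)] = -4.950
Highest: Quartz (2.050).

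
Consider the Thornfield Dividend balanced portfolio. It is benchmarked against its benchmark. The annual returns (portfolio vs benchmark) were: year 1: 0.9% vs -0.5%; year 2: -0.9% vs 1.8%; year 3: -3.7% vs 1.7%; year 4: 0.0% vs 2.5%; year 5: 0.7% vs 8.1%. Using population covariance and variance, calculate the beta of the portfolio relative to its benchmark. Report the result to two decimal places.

0.13

r̄p = -0.6000%,  r̄m = 2.7200%
Cov = Σ(rp − r̄p)(rm − r̄m) / 5 = 1.0940
Var(rm) = Σ(rm − r̄m)² / 5 = 8.2496
β = Cov / Var = 1.0940 / 8.2496 = 0.1326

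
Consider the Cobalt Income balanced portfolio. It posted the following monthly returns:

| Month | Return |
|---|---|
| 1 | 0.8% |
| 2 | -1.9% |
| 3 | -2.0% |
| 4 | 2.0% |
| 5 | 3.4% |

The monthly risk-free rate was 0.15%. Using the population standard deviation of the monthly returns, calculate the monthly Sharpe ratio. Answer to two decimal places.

r̄ = (0.8 − 1.9 − 2 + 2 + 3.4) / 5 = 2.30 / 5 = 0.4600%
Σ(r − r̄)² = 22.7520; population σ = √(22.7520/5) = 2.1332%
Sharpe = (r̄ − rf) / σ = (0.4600 − 0.15) / 2.1332 = 0.3100 / 2.1332 = 0.1453

0.15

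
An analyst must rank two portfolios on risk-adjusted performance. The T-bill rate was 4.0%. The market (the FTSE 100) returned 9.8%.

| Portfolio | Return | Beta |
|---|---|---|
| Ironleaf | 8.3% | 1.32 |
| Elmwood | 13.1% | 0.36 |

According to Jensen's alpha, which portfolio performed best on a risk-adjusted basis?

Ironleaf: α = 8.3% − [4.0% + 1.32 × (9.8% − 4.0%)] = -3.356
Elmwood: α = 13.1% − [4.0% + 0.36 × (9.8% − 4.0%)] = 7.012
Highest: Elmwood (7.012).

Elmwood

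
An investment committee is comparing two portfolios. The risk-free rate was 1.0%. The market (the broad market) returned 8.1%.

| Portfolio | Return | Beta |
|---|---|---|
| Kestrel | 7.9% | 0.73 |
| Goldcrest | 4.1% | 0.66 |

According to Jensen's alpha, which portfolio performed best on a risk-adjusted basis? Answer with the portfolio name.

Kestrel

Kestrel: α = 7.9% − [1.0% + 0.73 × (8.1% − 1.0%)] = 1.717
Goldcrest: α = 4.1% − [1.0% + 0.66 × (8.1% − 1.0%)] = -1.586
Highest: Kestrel (1.717).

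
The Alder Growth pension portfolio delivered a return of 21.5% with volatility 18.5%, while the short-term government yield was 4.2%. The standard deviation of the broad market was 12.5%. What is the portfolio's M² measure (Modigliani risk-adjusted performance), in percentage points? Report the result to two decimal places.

15.89

Sharpe = (Rp − Rf) / σp = (21.5% − 4.2%) / 18.5% = 0.9351
M² = Rf + Sharpe × σm = 4.2% + 0.9351 × 12.5% = 15.8888%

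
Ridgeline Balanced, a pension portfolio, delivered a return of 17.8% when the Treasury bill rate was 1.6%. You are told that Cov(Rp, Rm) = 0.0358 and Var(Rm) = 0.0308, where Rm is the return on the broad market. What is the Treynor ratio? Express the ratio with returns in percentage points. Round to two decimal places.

13.94

β = Cov / Var = 0.0358 / 0.0308 = 1.1623
Treynor = (Rp − Rf) / β = (17.8% − 1.6%) / 1.1623 = 16.20 / 1.1623 = 13.9379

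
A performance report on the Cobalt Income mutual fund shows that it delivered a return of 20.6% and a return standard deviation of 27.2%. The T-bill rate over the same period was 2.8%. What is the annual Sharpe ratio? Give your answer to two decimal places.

0.65

Sharpe = (Rp − Rf) / σp = (20.6% − 2.8%) / 27.2% = 17.80% / 27.2% = 0.6544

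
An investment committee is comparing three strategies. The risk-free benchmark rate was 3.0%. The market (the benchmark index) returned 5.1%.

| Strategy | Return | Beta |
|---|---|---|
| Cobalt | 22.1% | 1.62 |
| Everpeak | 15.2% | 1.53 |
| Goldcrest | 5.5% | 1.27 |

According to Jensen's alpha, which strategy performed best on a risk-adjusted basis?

Cobalt

Cobalt: α = 22.1% − [3.0% + 1.62 × (5.1% − 3.0%)] = 15.698
Everpeak: α = 15.2% − [3.0% + 1.53 × (5.1% − 3.0%)] = 8.987
Goldcrest: α = 5.5% − [3.0% + 1.27 × (5.1% − 3.0%)] = -0.167
Highest: Cobalt (15.698).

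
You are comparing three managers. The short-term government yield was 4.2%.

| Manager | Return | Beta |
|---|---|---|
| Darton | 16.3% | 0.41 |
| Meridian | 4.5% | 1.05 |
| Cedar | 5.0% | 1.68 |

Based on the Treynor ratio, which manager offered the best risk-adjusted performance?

Darton

Darton: Treynor = (16.3% − 4.2%) / 0.41 = 29.512
Meridian: Treynor = (4.5% − 4.2%) / 1.05 = 0.286
Cedar: Treynor = (5.0% − 4.2%) / 1.68 = 0.476
Highest: Darton (29.512).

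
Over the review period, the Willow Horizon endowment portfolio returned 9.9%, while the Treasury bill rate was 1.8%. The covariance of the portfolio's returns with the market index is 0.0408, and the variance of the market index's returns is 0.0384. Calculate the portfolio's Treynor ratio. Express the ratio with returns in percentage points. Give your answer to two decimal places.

7.62

β = Cov / Var = 0.0408 / 0.0384 = 1.0625
Treynor = (Rp − Rf) / β = (9.9% − 1.8%) / 1.0625 = 8.10 / 1.0625 = 7.6235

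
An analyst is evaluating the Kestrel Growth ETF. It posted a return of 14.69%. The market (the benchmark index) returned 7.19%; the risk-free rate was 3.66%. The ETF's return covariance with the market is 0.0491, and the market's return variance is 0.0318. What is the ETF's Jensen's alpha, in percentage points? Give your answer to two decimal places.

5.58

β = Cov / Var = 0.0491 / 0.0318 = 1.5440
E[R] = Rf + β(Rm − Rf) = 3.66% + 1.5440 × (7.19% − 3.66%) = 9.1103%
α = Rp − E[R] = 14.69% − 9.1103% = 5.5797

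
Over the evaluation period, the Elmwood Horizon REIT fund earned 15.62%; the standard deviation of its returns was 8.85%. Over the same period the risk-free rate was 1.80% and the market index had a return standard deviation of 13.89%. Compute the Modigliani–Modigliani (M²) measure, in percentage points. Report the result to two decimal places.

23.49

Sharpe = (Rp − Rf) / σp = (15.62% − 1.80%) / 8.85% = 1.5616
M² = Rf + Sharpe × σm = 1.80% + 1.5616 × 13.89% = 23.4906%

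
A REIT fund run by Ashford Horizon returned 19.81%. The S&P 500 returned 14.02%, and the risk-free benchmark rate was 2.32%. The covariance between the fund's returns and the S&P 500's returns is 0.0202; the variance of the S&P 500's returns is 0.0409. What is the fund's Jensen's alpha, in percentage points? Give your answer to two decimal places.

β = Cov / Var = 0.0202 / 0.0409 = 0.4939
E[R] = Rf + β(Rm − Rf) = 2.32% + 0.4939 × (14.02% − 2.32%) = 8.0986%
α = Rp − E[R] = 19.81% − 8.0986% = 11.7114

11.71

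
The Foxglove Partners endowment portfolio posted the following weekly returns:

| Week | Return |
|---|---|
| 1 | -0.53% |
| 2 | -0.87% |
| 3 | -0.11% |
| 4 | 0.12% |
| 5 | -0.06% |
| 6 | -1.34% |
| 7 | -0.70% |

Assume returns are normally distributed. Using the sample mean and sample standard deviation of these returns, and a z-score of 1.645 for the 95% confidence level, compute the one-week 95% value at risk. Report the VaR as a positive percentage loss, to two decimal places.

1.35

r̄ = (-0.53 − 0.87 − 0.11 + 0.12 − 0.06 − 1.34 − 0.7) / 7 = -3.490 / 7 = -0.4986%
Sample std dev = √[1.6135 / 6] = 0.5186%
VaR = −(r̄ − z·σ) = −(-0.4986 − 1.645 × 0.5186) = −(-1.3517) = 1.3517%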